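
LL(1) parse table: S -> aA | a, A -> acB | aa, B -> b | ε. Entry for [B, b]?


For [B, b]: 'b' ∈ FIRST(b)
Entry: B -> b


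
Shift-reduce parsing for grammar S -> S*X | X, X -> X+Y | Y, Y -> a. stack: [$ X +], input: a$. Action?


no handle; shift 'a'
Action: shift


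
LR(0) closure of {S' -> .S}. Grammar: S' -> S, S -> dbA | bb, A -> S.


Start: S' -> .S
For each item with dot before a nonterminal B, add B -> .γ for every B-production
Closure: [S' -> .S, S -> .dbA, S -> .bb]


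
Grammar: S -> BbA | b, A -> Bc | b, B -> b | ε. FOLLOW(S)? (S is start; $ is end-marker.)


$ ∈ FOLLOW(S). For each A -> αBβ: add FIRST(β)\{ε} to FOLLOW(B); if β nullable, add FOLLOW(A).
FOLLOW(S) = {$}


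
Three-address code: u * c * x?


Break into single-operator statements:
t1 = u * c
t2 = t1 * x


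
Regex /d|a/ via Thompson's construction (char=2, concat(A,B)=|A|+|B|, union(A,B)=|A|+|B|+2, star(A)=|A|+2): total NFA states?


Syntax tree has 2 char leaf(s), 1 union(s), 0 star(s)
chars contribute 2×2 = 4; each union adds +2; each star adds +2
Total: 4 + 2 + 0 = 6 states


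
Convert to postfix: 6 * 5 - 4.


Left to right (same or higher precedence on left)
Postfix: 6 5 * 4 -


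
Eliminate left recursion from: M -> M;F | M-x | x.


Left-recursive alternatives: M;F, M-x; non-recursive: x
Introduce M': M -> xM', M' -> ;FM' | -xM' | ε


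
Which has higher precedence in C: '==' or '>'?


'>' is relational (level 7); '==' is equality (level 6)
Higher level binds tighter
'>' has higher precedence than '=='


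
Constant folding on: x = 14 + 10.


14 + 10 = 24 at compile time
Optimized: x = 24


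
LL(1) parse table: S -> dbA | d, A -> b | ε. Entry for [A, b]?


For [A, b]: 'b' ∈ FIRST(b)
Entry: A -> b


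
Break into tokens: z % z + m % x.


Scan left to right, longest-match per lexeme
Tokens: ID(z), OP(%), ID(z), OP(+), ID(m), OP(%), ID(x)


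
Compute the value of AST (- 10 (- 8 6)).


Evaluate inner: (- 8 6) = 2
Evaluate root: (- 10 2) = 8
Result: 8


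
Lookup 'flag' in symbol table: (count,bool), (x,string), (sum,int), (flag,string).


Lookup 'flag' → type string


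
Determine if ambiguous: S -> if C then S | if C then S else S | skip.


dangling else: 'if C then if C then skip else skip' parses two ways
Ambiguous


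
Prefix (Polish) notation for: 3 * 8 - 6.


left-to-right (same/higher precedence on left): tree is (- (* 3 8) 6)
Prefix: - * 3 8 6


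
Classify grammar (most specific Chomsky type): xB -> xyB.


LHS has context (more than one symbol) and |LHS| ≤ |RHS|
Classification: Type 1 (Context-Sensitive)


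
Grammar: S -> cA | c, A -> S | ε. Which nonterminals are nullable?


A nonterminal is nullable iff some alternative derives ε (directly, or every symbol in it is nullable)
Nullable: {A}


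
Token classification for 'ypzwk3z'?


Pattern: letter/underscore followed by alphanumerics, not a keyword
Type: IDENTIFIER


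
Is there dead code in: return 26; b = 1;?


statement follows a return and is unreachable
Dead: 'b = 1'


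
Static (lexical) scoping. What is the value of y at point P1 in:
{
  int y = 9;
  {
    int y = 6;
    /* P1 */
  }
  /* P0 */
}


y declared in the same block as P1
y = 6


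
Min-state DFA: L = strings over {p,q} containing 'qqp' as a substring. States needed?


KMP-style automaton: 3 progress states + 1 absorbing accept = 4
Minimal DFA: 4 states


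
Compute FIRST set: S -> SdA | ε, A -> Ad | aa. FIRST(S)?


Per alternative of S: FIRST(SdA) = {d}; FIRST(ε) = {ε}
FIRST(S) = {d, ε}


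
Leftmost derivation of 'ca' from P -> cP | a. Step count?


Derivation: P => cP => ca
Steps: 2


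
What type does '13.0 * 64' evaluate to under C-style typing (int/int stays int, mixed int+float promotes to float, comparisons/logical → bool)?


Operand types: float * int
Rule: mixed int/float promotes to float; int/int stays int
Result type: float


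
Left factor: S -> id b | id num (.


Common prefix: 'id'
Factored: S -> id S', S' -> b | num (


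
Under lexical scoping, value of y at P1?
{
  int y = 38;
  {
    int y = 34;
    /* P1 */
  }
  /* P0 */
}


y declared in the same block as P1
y = 34


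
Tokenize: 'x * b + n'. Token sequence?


Scan left to right, longest-match per lexeme
Tokens: ID(x), OP(*), ID(b), OP(+), ID(n)


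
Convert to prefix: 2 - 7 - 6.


left-to-right (same/higher precedence on left): tree is (- (- 2 7) 6)
Prefix: - - 2 7 6


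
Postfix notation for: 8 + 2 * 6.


* has higher precedence, evaluate 2*6 first
Postfix: 8 2 6 * +


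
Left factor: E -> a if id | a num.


Common prefix: 'a'
Factored: E -> a E', E' -> if id | num


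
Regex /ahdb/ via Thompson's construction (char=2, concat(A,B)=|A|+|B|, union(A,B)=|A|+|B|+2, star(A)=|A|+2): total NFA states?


Syntax tree has 4 char leaf(s), 0 union(s), 0 star(s)
chars contribute 4×2 = 8; each union adds +2; each star adds +2
Total: 8 + 0 + 0 = 8 states


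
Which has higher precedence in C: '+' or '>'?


'+' is additive (level 9); '>' is relational (level 7)
Higher level binds tighter
'+' has higher precedence than '>'


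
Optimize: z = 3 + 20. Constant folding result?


3 + 20 = 23 at compile time
Optimized: z = 23


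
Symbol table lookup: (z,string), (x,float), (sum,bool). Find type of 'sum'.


Lookup 'sum' → type bool


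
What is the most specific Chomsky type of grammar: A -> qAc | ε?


Single nonterminal LHS, but q^n c^n is not regular
Classification: Type 2 (Context-Free)


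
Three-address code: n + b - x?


Break into single-operator statements:
t1 = n + b
t2 = t1 - x


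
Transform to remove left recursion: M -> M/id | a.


Left-recursive alternatives: M/id; non-recursive: a
Introduce M': M -> aM', M' -> /idM' | ε


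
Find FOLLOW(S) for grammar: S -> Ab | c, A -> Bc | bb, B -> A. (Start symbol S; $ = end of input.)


$ ∈ FOLLOW(S). For each A -> αBβ: add FIRST(β)\{ε} to FOLLOW(B); if β nullable, add FOLLOW(A).
FOLLOW(S) = {$}


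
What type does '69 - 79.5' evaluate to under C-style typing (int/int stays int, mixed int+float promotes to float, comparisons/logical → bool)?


Operand types: int - float
Rule: mixed int/float promotes to float; int/int stays int
Result type: float


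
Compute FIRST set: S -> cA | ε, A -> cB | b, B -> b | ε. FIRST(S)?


Per alternative of S: FIRST(cA) = {c}; FIRST(ε) = {ε}
FIRST(S) = {c, ε}


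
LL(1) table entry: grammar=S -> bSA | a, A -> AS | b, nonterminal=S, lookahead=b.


For [S, b]: 'b' ∈ FIRST(bSA)
Entry: S -> bSA


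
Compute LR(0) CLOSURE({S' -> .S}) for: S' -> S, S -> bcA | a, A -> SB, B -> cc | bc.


Start: S' -> .S
For each item with dot before a nonterminal B, add B -> .γ for every B-production
Closure: [S' -> .S, S -> .bcA, S -> .a]


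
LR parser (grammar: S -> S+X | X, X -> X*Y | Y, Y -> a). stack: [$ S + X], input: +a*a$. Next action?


handle 'S+X' on top; lookahead ∈ FOLLOW(S) = {+, $}
Action: reduce (S -> S+X)


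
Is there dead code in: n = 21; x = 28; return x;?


n is assigned but never read
Dead: 'n = 21'


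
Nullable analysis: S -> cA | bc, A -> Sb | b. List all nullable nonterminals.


A nonterminal is nullable iff some alternative derives ε (directly, or every symbol in it is nullable)
Nullable: {}


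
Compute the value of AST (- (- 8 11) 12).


Evaluate inner: (- 8 11) = -3
Evaluate root: (- -3 12) = -15
Result: -15


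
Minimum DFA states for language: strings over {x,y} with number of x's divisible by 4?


Track (count of x) mod 4: states 0..3, accept at 0
Minimal DFA: 4 states


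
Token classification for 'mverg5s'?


Pattern: letter/underscore followed by alphanumerics, not a keyword
Type: IDENTIFIER


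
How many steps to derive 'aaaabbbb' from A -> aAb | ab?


Derivation: A => aAb => aaAbb => aaaAbbb => aaaabbbb
Steps: 4


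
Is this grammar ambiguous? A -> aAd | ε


balanced a^n…d^n: each string has a unique parse
Unambiguous


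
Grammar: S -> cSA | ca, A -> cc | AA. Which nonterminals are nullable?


A nonterminal is nullable iff some alternative derives ε (directly, or every symbol in it is nullable)
Nullable: {}


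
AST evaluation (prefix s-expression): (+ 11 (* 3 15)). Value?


Evaluate inner: (* 3 15) = 45
Evaluate root: (+ 11 45) = 56
Result: 56


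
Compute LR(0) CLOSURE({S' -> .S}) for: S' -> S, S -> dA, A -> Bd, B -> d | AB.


Start: S' -> .S
For each item with dot before a nonterminal B, add B -> .γ for every B-production
Closure: [S' -> .S, S -> .dA]


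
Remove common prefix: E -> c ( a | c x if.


Common prefix: 'c'
Factored: E -> c E', E' -> ( a | x if


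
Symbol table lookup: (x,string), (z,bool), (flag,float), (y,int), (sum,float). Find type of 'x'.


Lookup 'x' → type string


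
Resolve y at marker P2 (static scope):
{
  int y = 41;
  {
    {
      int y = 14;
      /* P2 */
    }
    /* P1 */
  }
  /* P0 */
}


y declared in the same block as P2
y = 14


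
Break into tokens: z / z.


Scan left to right, longest-match per lexeme
Tokens: ID(z), OP(/), ID(z)


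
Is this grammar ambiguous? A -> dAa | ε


balanced d^n…a^n: each string has a unique parse
Unambiguous


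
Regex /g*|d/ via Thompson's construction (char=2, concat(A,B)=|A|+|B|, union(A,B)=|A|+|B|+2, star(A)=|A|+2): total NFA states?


Syntax tree has 2 char leaf(s), 1 union(s), 1 star(s)
chars contribute 2×2 = 4; each union adds +2; each star adds +2
Total: 4 + 2 + 2 = 8 states


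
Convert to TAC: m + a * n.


Break into single-operator statements:
t1 = a * n
t2 = m + t1


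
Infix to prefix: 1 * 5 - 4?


left-to-right (same/higher precedence on left): tree is (- (* 1 5) 4)
Prefix: - * 1 5 4


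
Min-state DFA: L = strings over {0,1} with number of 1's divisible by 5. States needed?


Track (count of 1) mod 5: states 0..4, accept at 0
Minimal DFA: 5 states


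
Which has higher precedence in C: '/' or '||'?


'/' is multiplicative (level 10); '||' is logical OR (level 1)
Higher level binds tighter
'/' has higher precedence than '||'


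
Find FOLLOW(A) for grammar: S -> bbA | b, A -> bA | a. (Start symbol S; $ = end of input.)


$ ∈ FOLLOW(S). For each A -> αBβ: add FIRST(β)\{ε} to FOLLOW(B); if β nullable, add FOLLOW(A).
FOLLOW(A) = {$}


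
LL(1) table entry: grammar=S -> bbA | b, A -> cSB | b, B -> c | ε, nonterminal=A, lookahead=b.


For [A, b]: 'b' ∈ FIRST(b)
Entry: A -> b


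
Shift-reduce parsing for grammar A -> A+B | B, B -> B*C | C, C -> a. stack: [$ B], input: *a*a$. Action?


shift '*' to continue B -> B*C
Action: shift


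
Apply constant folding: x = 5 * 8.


5 * 8 = 40 at compile time
Optimized: x = 40


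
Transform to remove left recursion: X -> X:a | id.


Left-recursive alternatives: X:a; non-recursive: id
Introduce X': X -> idX', X' -> :aX' | ε


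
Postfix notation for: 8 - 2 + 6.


Left to right (same or higher precedence on left)
Postfix: 8 2 - 6 +


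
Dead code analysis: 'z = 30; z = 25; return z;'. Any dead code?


first assignment to z is overwritten before any read
Dead: 'z = 30'


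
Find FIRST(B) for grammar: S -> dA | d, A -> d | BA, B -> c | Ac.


Per alternative of B: FIRST(c) = {c}; FIRST(Ac) = {c, d}
FIRST(B) = {c, d}


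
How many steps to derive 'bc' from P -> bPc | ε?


Derivation: P => bPc => bc
Steps: 2


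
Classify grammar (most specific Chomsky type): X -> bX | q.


Right-linear: every RHS is a terminal or a terminal followed by one nonterminal
Classification: Type 3 (Regular)


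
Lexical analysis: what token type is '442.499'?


Pattern: digits with a decimal point
Type: FLOAT_LITERAL


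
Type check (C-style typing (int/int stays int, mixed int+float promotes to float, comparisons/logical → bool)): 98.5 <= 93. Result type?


Operand types: float <= int
Rule: comparison yields bool
Result type: bool


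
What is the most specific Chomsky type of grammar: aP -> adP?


LHS has context (more than one symbol) and |LHS| ≤ |RHS|
Classification: Type 1 (Context-Sensitive)


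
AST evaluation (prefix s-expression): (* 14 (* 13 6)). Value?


Evaluate inner: (* 13 6) = 78
Evaluate root: (* 14 78) = 1092
Result: 1092


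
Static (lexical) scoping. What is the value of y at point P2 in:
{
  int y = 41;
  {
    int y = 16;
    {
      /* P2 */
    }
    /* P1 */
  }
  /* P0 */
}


P2's block does not declare y; resolves to the enclosing declaration at depth 1
y = 16


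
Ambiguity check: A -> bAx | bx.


balanced b^n…x^n: each string has a unique parse
Unambiguous


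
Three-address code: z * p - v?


Break into single-operator statements:
t1 = z * p
t2 = t1 - v


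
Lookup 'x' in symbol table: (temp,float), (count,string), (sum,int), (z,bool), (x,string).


Lookup 'x' → type string


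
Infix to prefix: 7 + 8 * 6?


'*' binds tighter: tree is (+ 7 (* 8 6))
Prefix: + 7 * 8 6


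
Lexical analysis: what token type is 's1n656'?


Pattern: letter/underscore followed by alphanumerics, not a keyword
Type: IDENTIFIER


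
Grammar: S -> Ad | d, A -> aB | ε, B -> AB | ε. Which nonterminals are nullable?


A nonterminal is nullable iff some alternative derives ε (directly, or every symbol in it is nullable)
Nullable: {A, B}


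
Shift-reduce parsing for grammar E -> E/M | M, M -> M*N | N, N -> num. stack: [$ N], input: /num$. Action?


'N' (not preceded by M*) is the handle for M -> N
Action: reduce (M -> N)


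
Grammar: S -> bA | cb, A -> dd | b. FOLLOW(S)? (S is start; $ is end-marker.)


$ ∈ FOLLOW(S). For each A -> αBβ: add FIRST(β)\{ε} to FOLLOW(B); if β nullable, add FOLLOW(A).
FOLLOW(S) = {$}


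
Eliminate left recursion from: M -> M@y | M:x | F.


Left-recursive alternatives: M@y, M:x; non-recursive: F
Introduce M': M -> FM', M' -> @yM' | :xM' | ε


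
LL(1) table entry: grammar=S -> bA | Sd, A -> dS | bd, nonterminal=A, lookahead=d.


For [A, d]: 'd' ∈ FIRST(dS)
Entry: A -> dS


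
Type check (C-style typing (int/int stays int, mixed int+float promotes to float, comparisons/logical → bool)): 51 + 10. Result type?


Operand types: int + int
Rule: mixed int/float promotes to float; int/int stays int
Result type: int


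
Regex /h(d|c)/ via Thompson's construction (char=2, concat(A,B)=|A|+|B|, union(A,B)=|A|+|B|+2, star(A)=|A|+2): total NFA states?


Syntax tree has 3 char leaf(s), 1 union(s), 0 star(s)
chars contribute 3×2 = 6; each union adds +2; each star adds +2
Total: 6 + 2 + 0 = 8 states


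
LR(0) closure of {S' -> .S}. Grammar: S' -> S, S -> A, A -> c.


Start: S' -> .S
For each item with dot before a nonterminal B, add B -> .γ for every B-production
Closure: [S' -> .S, S -> .A, A -> .c]


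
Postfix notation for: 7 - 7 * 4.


* has higher precedence, evaluate 7*4 first
Postfix: 7 7 4 * -


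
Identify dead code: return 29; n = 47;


statement follows a return and is unreachable
Dead: 'n = 47'


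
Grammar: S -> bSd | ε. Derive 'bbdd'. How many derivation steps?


Derivation: S => bSd => bbSdd => bbdd
Steps: 3


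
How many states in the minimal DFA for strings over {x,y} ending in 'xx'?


Track the longest suffix of input matching a prefix of 'xx': 3 classes (prefixes of length 0..2)
Minimal DFA: 3 states


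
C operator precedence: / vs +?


'/' is multiplicative (level 10); '+' is additive (level 9)
Higher level binds tighter
'/' has higher precedence than '+'


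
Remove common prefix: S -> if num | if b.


Common prefix: 'if'
Factored: S -> if S', S' -> num | b


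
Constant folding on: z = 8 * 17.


8 * 17 = 136 at compile time
Optimized: z = 136


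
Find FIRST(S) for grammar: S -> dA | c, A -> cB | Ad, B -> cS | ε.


Per alternative of S: FIRST(dA) = {d}; FIRST(c) = {c}
FIRST(S) = {c, d}


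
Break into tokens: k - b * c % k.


Scan left to right, longest-match per lexeme
Tokens: ID(k), OP(-), ID(b), OP(*), ID(c), OP(%), ID(k)


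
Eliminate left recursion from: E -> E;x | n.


Left-recursive alternatives: E;x; non-recursive: n
Introduce E': E -> nE', E' -> ;xE' | ε


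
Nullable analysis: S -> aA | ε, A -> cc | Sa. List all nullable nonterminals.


A nonterminal is nullable iff some alternative derives ε (directly, or every symbol in it is nullable)
Nullable: {S}


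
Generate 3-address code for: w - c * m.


Break into single-operator statements:
t1 = c * m
t2 = w - t1


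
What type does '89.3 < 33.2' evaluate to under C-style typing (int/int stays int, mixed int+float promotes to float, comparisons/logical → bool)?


Operand types: float < float
Rule: comparison yields bool
Result type: bool


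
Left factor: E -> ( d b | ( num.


Common prefix: '('
Factored: E -> ( E', E' -> d b | num


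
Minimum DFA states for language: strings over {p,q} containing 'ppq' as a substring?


KMP-style automaton: 3 progress states + 1 absorbing accept = 4
Minimal DFA: 4 states


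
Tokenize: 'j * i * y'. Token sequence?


Scan left to right, longest-match per lexeme
Tokens: ID(j), OP(*), ID(i), OP(*), ID(y)


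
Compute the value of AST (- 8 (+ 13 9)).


Evaluate inner: (+ 13 9) = 22
Evaluate root: (- 8 22) = -14
Result: -14


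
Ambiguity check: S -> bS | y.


right-linear, alternatives start with distinct terminals 'b' vs 'y': unique leftmost derivation
Unambiguous


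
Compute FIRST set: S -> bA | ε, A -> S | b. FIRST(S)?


Per alternative of S: FIRST(bA) = {b}; FIRST(ε) = {ε}
FIRST(S) = {b, ε}


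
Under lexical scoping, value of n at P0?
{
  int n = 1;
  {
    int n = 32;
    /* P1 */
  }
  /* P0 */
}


n declared in the same block as P0
n = 1


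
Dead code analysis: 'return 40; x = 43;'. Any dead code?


statement follows a return and is unreachable
Dead: 'x = 43'


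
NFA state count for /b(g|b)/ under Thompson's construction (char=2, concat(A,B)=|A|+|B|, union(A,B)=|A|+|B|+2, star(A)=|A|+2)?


Syntax tree has 3 char leaf(s), 1 union(s), 0 star(s)
chars contribute 3×2 = 6; each union adds +2; each star adds +2
Total: 6 + 2 + 0 = 8 states


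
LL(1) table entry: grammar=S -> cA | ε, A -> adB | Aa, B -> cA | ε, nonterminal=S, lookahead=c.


For [S, c]: 'c' ∈ FIRST(cA)
Entry: S -> cA


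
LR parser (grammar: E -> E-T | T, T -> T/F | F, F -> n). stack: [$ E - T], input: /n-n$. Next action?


'/' can extend T; shift to build T -> T/F
Action: shift


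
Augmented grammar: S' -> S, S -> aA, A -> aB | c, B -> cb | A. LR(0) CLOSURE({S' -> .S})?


Start: S' -> .S
For each item with dot before a nonterminal B, add B -> .γ for every B-production
Closure: [S' -> .S, S -> .aA]


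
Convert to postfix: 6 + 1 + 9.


Left to right (same or higher precedence on left)
Postfix: 6 1 + 9 +


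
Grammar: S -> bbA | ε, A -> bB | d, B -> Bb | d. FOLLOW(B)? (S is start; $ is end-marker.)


$ ∈ FOLLOW(S). For each A -> αBβ: add FIRST(β)\{ε} to FOLLOW(B); if β nullable, add FOLLOW(A).
FOLLOW(B) = {$, b}


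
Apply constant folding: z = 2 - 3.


2 - 3 = -1 at compile time
Optimized: z = -1


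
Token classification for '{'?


Pattern: delimiter/punctuation
Type: PUNCTUATION


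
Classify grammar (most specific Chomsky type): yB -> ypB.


LHS has context (more than one symbol) and |LHS| ≤ |RHS|
Classification: Type 1 (Context-Sensitive)


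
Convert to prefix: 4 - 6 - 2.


left-to-right (same/higher precedence on left): tree is (- (- 4 6) 2)
Prefix: - - 4 6 2


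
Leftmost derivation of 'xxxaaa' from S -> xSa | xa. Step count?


Derivation: S => xSa => xxSaa => xxxaaa
Steps: 3


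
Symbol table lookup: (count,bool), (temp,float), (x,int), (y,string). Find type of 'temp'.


Lookup 'temp' → type float


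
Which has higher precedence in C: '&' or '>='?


'>=' is relational (level 7); '&' is bitwise AND (level 5)
Higher level binds tighter
'>=' has higher precedence than '&'


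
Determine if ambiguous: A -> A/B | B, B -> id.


precedence layered via separate nonterminal B: deterministic
Unambiguous


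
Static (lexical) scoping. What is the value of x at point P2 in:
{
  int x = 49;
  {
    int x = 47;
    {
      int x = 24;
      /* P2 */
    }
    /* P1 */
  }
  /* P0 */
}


x declared in the same block as P2
x = 24


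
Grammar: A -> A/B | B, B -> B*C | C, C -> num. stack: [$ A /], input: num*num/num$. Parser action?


no handle ('A/' is not any RHS); shift 'num'
Action: shift


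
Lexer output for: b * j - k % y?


Scan left to right, longest-match per lexeme
Tokens: ID(b), OP(*), ID(j), OP(-), ID(k), OP(%), ID(y)


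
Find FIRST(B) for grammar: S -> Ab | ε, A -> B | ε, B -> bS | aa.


Per alternative of B: FIRST(bS) = {b}; FIRST(aa) = {a}
FIRST(B) = {a, b}


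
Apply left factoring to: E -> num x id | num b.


Common prefix: 'num'
Factored: E -> num E', E' -> x id | b


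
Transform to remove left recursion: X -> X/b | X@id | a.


Left-recursive alternatives: X/b, X@id; non-recursive: a
Introduce X': X -> aX', X' -> /bX' | @idX' | ε


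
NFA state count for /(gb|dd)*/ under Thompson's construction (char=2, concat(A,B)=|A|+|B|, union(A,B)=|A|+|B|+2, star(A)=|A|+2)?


Syntax tree has 4 char leaf(s), 1 union(s), 1 star(s)
chars contribute 4×2 = 8; each union adds +2; each star adds +2
Total: 8 + 2 + 2 = 12 states


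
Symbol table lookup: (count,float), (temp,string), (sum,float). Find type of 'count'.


Lookup 'count' → type float


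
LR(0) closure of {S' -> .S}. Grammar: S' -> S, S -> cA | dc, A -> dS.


Start: S' -> .S
For each item with dot before a nonterminal B, add B -> .γ for every B-production
Closure: [S' -> .S, S -> .cA, S -> .dc]


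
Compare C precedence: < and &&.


'<' is relational (level 7); '&&' is logical AND (level 2)
Higher level binds tighter
'<' has higher precedence than '&&'


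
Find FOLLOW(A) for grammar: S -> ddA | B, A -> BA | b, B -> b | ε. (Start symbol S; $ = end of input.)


$ ∈ FOLLOW(S). For each A -> αBβ: add FIRST(β)\{ε} to FOLLOW(B); if β nullable, add FOLLOW(A).
FOLLOW(A) = {$}


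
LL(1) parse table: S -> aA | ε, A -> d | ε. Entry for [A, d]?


For [A, d]: 'd' ∈ FIRST(d)
Entry: A -> d


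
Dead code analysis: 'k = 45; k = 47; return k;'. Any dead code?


first assignment to k is overwritten before any read
Dead: 'k = 45'


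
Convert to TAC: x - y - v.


Break into single-operator statements:
t1 = x - y
t2 = t1 - v


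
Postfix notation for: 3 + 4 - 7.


Left to right (same or higher precedence on left)
Postfix: 3 4 + 7 -


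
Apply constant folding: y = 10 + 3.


10 + 3 = 13 at compile time
Optimized: y = 13


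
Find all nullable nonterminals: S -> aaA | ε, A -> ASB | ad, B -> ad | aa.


A nonterminal is nullable iff some alternative derives ε (directly, or every symbol in it is nullable)
Nullable: {S}


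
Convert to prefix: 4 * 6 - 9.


left-to-right (same/higher precedence on left): tree is (- (* 4 6) 9)
Prefix: - * 4 6 9


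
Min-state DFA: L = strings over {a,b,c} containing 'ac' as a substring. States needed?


KMP-style automaton: 2 progress states + 1 absorbing accept = 3
Minimal DFA: 3 states


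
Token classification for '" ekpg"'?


Pattern: double-quoted sequence
Type: STRING_LITERAL


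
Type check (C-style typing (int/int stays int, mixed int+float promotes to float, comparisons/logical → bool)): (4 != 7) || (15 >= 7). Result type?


Operand types: bool || bool
Rule: logical operators take bool operands and yield bool
Result type: bool


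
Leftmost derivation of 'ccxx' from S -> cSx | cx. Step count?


Derivation: S => cSx => ccxx
Steps: 2


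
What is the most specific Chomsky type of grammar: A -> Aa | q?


Left-linear: every RHS is a terminal or one nonterminal followed by a terminal
Classification: Type 3 (Regular)


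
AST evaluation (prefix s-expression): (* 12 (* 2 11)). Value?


Evaluate inner: (* 2 11) = 22
Evaluate root: (* 12 22) = 264
Result: 264


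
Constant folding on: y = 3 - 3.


3 - 3 = 0 at compile time
Optimized: y = 0


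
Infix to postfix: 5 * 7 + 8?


Left to right (same or higher precedence on left)
Postfix: 5 7 * 8 +


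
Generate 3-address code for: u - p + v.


Break into single-operator statements:
t1 = u - p
t2 = t1 + v


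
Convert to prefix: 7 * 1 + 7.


left-to-right (same/higher precedence on left): tree is (+ (* 7 1) 7)
Prefix: + * 7 1 7


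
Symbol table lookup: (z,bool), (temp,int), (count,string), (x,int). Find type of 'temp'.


Lookup 'temp' → type int


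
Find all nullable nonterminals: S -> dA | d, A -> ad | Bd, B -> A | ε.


A nonterminal is nullable iff some alternative derives ε (directly, or every symbol in it is nullable)
Nullable: {B}


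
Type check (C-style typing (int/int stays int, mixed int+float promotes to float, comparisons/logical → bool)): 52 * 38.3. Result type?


Operand types: int * float
Rule: mixed int/float promotes to float; int/int stays int
Result type: float


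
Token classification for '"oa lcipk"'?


Pattern: double-quoted sequence
Type: STRING_LITERAL


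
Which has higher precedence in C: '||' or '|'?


'|' is bitwise OR (level 3); '||' is logical OR (level 1)
Higher level binds tighter
'|' has higher precedence than '||'


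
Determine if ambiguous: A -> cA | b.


right-linear, alternatives start with distinct terminals 'c' vs 'b': unique leftmost derivation
Unambiguous


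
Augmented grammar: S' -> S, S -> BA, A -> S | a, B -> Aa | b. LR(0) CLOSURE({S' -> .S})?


Start: S' -> .S
For each item with dot before a nonterminal B, add B -> .γ for every B-production
Closure: [S' -> .S, S -> .BA, B -> .Aa, B -> .b, A -> .S, A -> .a]


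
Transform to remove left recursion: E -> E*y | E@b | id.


Left-recursive alternatives: E*y, E@b; non-recursive: id
Introduce E': E -> idE', E' -> *yE' | @bE' | ε


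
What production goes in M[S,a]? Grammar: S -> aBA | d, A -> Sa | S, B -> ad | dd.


For [S, a]: 'a' ∈ FIRST(aBA)
Entry: S -> aBA


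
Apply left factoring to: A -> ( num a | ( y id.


Common prefix: '('
Factored: A -> ( A', A' -> num a | y id


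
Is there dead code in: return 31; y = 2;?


statement follows a return and is unreachable
Dead: 'y = 2'


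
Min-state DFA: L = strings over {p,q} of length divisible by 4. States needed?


Track length mod 4: states 0..3, accept at 0
Minimal DFA: 4 states


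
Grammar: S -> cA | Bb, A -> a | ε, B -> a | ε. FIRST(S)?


Per alternative of S: FIRST(cA) = {c}; FIRST(Bb) = {a, b}
FIRST(S) = {a, b, c}


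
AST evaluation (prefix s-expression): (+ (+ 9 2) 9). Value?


Evaluate inner: (+ 9 2) = 11
Evaluate root: (+ 11 9) = 20
Result: 20


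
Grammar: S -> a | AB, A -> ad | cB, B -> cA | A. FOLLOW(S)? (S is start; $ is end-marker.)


$ ∈ FOLLOW(S). For each A -> αBβ: add FIRST(β)\{ε} to FOLLOW(B); if β nullable, add FOLLOW(A).
FOLLOW(S) = {$}


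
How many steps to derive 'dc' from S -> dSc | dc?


Derivation: S => dc
Steps: 1


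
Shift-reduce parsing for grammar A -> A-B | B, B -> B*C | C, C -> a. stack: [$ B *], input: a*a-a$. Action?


no handle; shift 'a'
Action: shift


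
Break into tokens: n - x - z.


Scan left to right, longest-match per lexeme
Tokens: ID(n), OP(-), ID(x), OP(-), ID(z)


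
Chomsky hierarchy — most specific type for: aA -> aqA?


LHS has context (more than one symbol) and |LHS| ≤ |RHS|
Classification: Type 1 (Context-Sensitive)


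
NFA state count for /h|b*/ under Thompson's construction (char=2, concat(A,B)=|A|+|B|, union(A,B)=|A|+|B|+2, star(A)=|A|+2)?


Syntax tree has 2 char leaf(s), 1 union(s), 1 star(s)
chars contribute 2×2 = 4; each union adds +2; each star adds +2
Total: 4 + 2 + 2 = 8 states


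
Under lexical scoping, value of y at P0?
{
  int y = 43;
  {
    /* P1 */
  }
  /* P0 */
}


y declared in the same block as P0
y = 43


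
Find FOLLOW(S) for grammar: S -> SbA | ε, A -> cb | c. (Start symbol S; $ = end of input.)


$ ∈ FOLLOW(S). For each A -> αBβ: add FIRST(β)\{ε} to FOLLOW(B); if β nullable, add FOLLOW(A).
FOLLOW(S) = {$, b}


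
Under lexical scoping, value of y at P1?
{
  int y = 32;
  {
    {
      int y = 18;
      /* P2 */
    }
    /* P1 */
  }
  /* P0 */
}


P1's block does not declare y; resolves to the enclosing declaration at depth 0
y = 32


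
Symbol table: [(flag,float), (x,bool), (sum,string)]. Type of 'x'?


Lookup 'x' → type bool


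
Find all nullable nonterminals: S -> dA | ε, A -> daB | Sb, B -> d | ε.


A nonterminal is nullable iff some alternative derives ε (directly, or every symbol in it is nullable)
Nullable: {B, S}


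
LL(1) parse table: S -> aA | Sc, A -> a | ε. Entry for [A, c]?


For [A, c]: ε is nullable and 'c' ∈ FOLLOW(A)
Entry: A -> ε


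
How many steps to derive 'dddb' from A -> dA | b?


Derivation: A => dA => ddA => dddA => dddb
Steps: 4


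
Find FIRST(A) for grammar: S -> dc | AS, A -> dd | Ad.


Per alternative of A: FIRST(dd) = {d}; FIRST(Ad) = {d}
FIRST(A) = {d}


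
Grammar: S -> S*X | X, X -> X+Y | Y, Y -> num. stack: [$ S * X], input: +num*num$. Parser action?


'+' can extend X; shift to build X -> X+Y
Action: shift


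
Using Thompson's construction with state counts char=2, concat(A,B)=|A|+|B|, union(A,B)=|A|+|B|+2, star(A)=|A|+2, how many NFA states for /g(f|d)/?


Syntax tree has 3 char leaf(s), 1 union(s), 0 star(s)
chars contribute 3×2 = 6; each union adds +2; each star adds +2
Total: 6 + 2 + 0 = 8 states


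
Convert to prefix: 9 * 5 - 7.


left-to-right (same/higher precedence on left): tree is (- (* 9 5) 7)
Prefix: - * 9 5 7


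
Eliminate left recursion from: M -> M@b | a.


Left-recursive alternatives: M@b; non-recursive: a
Introduce M': M -> aM', M' -> @bM' | ε


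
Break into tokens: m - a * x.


Scan left to right, longest-match per lexeme
Tokens: ID(m), OP(-), ID(a), OP(*), ID(x)


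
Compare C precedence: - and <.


'-' is additive (level 9); '<' is relational (level 7)
Higher level binds tighter
'-' has higher precedence than '<'


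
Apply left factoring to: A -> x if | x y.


Common prefix: 'x'
Factored: A -> x A', A' -> if | y


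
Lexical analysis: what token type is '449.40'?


Pattern: digits with a decimal point
Type: FLOAT_LITERAL


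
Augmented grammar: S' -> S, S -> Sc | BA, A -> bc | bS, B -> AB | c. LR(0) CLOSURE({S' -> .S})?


Start: S' -> .S
For each item with dot before a nonterminal B, add B -> .γ for every B-production
Closure: [S' -> .S, S -> .Sc, S -> .BA, B -> .AB, B -> .c, A -> .bc, A -> .bS]


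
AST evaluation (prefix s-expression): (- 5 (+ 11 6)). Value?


Evaluate inner: (+ 11 6) = 17
Evaluate root: (- 5 17) = -12
Result: -12


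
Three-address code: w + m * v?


Break into single-operator statements:
t1 = m * v
t2 = w + t1


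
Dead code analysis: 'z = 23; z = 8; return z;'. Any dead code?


first assignment to z is overwritten before any read
Dead: 'z = 23'


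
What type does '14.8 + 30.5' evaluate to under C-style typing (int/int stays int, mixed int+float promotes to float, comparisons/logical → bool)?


Operand types: float + float
Rule: mixed int/float promotes to float; int/int stays int
Result type: float


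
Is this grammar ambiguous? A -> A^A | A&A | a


'a^a&a' has two parse trees (no precedence encoded between ^ and &)
Ambiguous


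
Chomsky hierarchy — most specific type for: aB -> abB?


LHS has context (more than one symbol) and |LHS| ≤ |RHS|
Classification: Type 1 (Context-Sensitive)


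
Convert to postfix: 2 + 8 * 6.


* has higher precedence, evaluate 8*6 first
Postfix: 2 8 6 * +


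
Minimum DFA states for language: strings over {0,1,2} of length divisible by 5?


Track length mod 5: states 0..4, accept at 0
Minimal DFA: 5 states


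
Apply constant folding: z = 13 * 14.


13 * 14 = 182 at compile time
Optimized: z = 182


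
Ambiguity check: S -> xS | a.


right-linear, alternatives start with distinct terminals 'x' vs 'a': unique leftmost derivation
Unambiguous


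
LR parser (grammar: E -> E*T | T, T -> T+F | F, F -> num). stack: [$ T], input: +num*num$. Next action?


shift '+' to continue T -> T+F
Action: shift


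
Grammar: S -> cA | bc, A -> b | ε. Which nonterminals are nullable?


A nonterminal is nullable iff some alternative derives ε (directly, or every symbol in it is nullable)
Nullable: {A}


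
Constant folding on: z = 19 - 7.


19 - 7 = 12 at compile time
Optimized: z = 12


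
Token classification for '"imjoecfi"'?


Pattern: double-quoted sequence
Type: STRING_LITERAL


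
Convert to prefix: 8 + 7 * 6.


'*' binds tighter: tree is (+ 8 (* 7 6))
Prefix: + 8 * 7 6


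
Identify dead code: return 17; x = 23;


statement follows a return and is unreachable
Dead: 'x = 23'


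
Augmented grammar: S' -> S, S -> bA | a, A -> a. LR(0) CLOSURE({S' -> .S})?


Start: S' -> .S
For each item with dot before a nonterminal B, add B -> .γ for every B-production
Closure: [S' -> .S, S -> .bA, S -> .a]


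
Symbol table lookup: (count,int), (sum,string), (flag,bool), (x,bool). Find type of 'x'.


Lookup 'x' → type bool


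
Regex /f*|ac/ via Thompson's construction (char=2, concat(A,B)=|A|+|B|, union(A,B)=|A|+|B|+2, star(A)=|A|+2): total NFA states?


Syntax tree has 3 char leaf(s), 1 union(s), 1 star(s)
chars contribute 3×2 = 6; each union adds +2; each star adds +2
Total: 6 + 2 + 2 = 10 states


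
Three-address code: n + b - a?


Break into single-operator statements:
t1 = n + b
t2 = t1 - a


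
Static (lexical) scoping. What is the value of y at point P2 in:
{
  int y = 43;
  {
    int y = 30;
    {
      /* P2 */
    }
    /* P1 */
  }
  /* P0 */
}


P2's block does not declare y; resolves to the enclosing declaration at depth 1
y = 30


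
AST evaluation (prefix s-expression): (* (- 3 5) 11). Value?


Evaluate inner: (- 3 5) = -2
Evaluate root: (* -2 11) = -22
Result: -22


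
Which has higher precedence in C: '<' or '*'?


'*' is multiplicative (level 10); '<' is relational (level 7)
Higher level binds tighter
'*' has higher precedence than '<'


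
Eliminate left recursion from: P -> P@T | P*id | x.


Left-recursive alternatives: P@T, P*id; non-recursive: x
Introduce P': P -> xP', P' -> @TP' | *idP' | ε


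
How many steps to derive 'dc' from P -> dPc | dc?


Derivation: P => dc
Steps: 1


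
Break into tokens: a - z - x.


Scan left to right, longest-match per lexeme
Tokens: ID(a), OP(-), ID(z), OP(-), ID(x)


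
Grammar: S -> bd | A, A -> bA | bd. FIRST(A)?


Per alternative of A: FIRST(bA) = {b}; FIRST(bd) = {b}
FIRST(A) = {b}


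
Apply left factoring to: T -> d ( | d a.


Common prefix: 'd'
Factored: T -> d T', T' -> ( | a


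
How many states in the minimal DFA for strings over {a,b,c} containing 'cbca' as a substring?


KMP-style automaton: 4 progress states + 1 absorbing accept = 5
Minimal DFA: 5 states


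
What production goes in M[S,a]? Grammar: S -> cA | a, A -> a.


For [S, a]: 'a' ∈ FIRST(a)
Entry: S -> a


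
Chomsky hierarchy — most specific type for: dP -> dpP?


LHS has context (more than one symbol) and |LHS| ≤ |RHS|
Classification: Type 1 (Context-Sensitive)


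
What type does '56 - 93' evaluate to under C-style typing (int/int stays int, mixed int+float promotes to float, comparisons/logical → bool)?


Operand types: int - int
Rule: mixed int/float promotes to float; int/int stays int
Result type: int


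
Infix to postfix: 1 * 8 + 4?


Left to right (same or higher precedence on left)
Postfix: 1 8 * 4 +


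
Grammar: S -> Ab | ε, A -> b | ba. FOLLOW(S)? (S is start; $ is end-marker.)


$ ∈ FOLLOW(S). For each A -> αBβ: add FIRST(β)\{ε} to FOLLOW(B); if β nullable, add FOLLOW(A).
FOLLOW(S) = {$}


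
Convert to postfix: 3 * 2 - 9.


Left to right (same or higher precedence on left)
Postfix: 3 2 * 9 -


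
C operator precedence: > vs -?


'-' is additive (level 9); '>' is relational (level 7)
Higher level binds tighter
'-' has higher precedence than '>'


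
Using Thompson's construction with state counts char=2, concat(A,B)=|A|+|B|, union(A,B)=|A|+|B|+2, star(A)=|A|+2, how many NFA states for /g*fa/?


Syntax tree has 3 char leaf(s), 0 union(s), 1 star(s)
chars contribute 3×2 = 6; each union adds +2; each star adds +2
Total: 6 + 0 + 2 = 8 states


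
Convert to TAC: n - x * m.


Break into single-operator statements:
t1 = x * m
t2 = n - t1


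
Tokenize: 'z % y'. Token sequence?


Scan left to right, longest-match per lexeme
Tokens: ID(z), OP(%), ID(y)


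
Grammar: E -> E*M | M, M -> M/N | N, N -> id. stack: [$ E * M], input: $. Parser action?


handle 'E*M' on top; lookahead ∈ FOLLOW(E) = {*, $}
Action: reduce (E -> E*M)


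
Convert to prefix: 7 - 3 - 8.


left-to-right (same/higher precedence on left): tree is (- (- 7 3) 8)
Prefix: - - 7 3 8


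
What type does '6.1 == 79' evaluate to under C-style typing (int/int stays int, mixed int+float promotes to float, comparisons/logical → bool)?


Operand types: float == int
Rule: comparison yields bool
Result type: bool


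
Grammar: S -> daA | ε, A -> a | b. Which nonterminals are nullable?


A nonterminal is nullable iff some alternative derives ε (directly, or every symbol in it is nullable)
Nullable: {S}


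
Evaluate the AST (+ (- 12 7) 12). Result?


Evaluate inner: (- 12 7) = 5
Evaluate root: (+ 5 12) = 17
Result: 17


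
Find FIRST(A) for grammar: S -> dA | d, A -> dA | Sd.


Per alternative of A: FIRST(dA) = {d}; FIRST(Sd) = {d}
FIRST(A) = {d}


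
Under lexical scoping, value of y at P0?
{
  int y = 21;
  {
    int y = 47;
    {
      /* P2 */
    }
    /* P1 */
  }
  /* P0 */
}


y declared in the same block as P0
y = 21


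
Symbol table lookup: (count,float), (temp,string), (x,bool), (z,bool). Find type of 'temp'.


Lookup 'temp' → type string


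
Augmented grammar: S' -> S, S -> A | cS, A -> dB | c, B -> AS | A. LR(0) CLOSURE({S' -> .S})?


Start: S' -> .S
For each item with dot before a nonterminal B, add B -> .γ for every B-production
Closure: [S' -> .S, S -> .A, S -> .cS, A -> .dB, A -> .c]


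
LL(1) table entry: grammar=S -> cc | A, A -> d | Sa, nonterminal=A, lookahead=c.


For [A, c]: 'c' ∈ FIRST(Sa)
Entry: A -> Sa


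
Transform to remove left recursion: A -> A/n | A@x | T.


Left-recursive alternatives: A/n, A@x; non-recursive: T
Introduce A': A -> TA', A' -> /nA' | @xA' | ε


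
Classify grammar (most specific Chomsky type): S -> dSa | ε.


Single nonterminal LHS, but d^n a^n is not regular
Classification: Type 2 (Context-Free)


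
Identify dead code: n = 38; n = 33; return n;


first assignment to n is overwritten before any read
Dead: 'n = 38'


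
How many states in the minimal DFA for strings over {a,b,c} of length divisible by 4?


Track length mod 4: states 0..3, accept at 0
Minimal DFA: 4 states
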